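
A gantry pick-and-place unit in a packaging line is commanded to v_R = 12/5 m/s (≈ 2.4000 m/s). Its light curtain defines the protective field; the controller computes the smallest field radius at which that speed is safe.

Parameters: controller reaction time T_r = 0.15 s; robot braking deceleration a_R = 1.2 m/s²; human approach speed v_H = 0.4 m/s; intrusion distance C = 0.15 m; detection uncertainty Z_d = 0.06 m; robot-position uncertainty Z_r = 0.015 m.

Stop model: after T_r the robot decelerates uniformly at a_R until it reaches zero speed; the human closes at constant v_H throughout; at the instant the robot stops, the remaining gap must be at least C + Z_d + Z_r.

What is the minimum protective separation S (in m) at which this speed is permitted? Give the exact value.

T_s = v_R/a_R = (12/5)/(6/5) = 2.0000 s
robot in T_r: 2.4000·0.1500 = 0.3600 m
robot under decel: 2.4000²/(2·1.2000) = 2.4000 m
human over T_r+T_s: 0.4000·(0.1500+2.0000) = 0.8600 m
C+Z_d+Z_r = 0.1500+0.0600+0.0150 = 0.2250 m
S_min ≈ 0.3600+2.4000+0.8600+0.2250  ⇒  S_min = 769/200 m

S_min = 769/200 m = 3.8450 m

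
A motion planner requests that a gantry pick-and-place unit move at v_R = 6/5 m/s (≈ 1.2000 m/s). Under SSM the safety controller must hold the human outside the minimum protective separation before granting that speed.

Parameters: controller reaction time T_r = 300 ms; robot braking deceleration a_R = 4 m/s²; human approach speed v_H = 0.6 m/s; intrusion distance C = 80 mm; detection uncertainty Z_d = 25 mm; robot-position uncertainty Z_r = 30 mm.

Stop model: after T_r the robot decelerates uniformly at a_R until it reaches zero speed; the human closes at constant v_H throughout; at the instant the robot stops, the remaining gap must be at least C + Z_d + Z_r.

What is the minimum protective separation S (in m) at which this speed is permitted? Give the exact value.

T_s = v_R/a_R = (6/5)/4 = 0.3000 s
robot in T_r: 1.2000·0.3000 = 0.3600 m
braking distance = 1.2000²/(2·4.0000) = 0.1800 m
person approaches 0.6000·(0.3000+0.3000) = 0.3600 m
residual clearance needed = 0.0800+0.0250+0.0300 = 0.1350 m
S_min ≈ 0.3600+0.1800+0.3600+0.1350  ⇒  S_min = 207/200 m

S_min = 207/200 m = 1.0350 m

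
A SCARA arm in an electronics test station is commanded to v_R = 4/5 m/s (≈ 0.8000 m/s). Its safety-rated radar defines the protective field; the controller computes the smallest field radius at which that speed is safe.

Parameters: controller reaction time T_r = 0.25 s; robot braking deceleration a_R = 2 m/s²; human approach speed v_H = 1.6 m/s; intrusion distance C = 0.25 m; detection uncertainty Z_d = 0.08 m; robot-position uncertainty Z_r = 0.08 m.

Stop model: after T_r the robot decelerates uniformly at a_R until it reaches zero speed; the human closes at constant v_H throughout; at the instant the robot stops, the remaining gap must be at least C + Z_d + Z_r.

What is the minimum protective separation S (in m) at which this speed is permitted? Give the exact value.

S_min = 181/100 m = 1.8100 m

T_s = v_R/a_R = (4/5)/2 = 0.4000 s
reaction-phase robot travel = 0.8000·0.2500 = 0.2000 m
braking distance = 0.8000²/(2·2.0000) = 0.1600 m
person approaches 1.6000·(0.2500+0.4000) = 1.0400 m
residual clearance needed = 0.2500+0.0800+0.0800 = 0.4100 m
S_min ≈ 0.2000+0.1600+1.0400+0.4100  ⇒  S_min = 181/100 m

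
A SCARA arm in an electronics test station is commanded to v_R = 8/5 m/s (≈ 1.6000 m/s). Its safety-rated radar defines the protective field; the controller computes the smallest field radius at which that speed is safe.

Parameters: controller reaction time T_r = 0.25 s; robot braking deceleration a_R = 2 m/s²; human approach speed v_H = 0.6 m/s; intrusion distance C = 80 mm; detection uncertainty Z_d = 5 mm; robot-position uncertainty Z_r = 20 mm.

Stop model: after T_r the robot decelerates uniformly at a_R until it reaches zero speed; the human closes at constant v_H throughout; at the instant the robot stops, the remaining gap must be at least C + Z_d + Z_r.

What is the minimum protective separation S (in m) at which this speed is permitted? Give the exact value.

S_min = 71/40 m = 1.7750 m

T_s = v_R/a_R = (8/5)/2 = 0.8000 s
reaction-phase robot travel = 1.6000·0.2500 = 0.4000 m
braking distance = 1.6000²/(2·2.0000) = 0.6400 m
human closes 0.6000·1.0500 = 0.6300 m
residual clearance needed = 0.0800+0.0050+0.0200 = 0.1050 m
S_min ≈ 0.4000+0.6400+0.6300+0.1050  ⇒  S_min = 71/40 m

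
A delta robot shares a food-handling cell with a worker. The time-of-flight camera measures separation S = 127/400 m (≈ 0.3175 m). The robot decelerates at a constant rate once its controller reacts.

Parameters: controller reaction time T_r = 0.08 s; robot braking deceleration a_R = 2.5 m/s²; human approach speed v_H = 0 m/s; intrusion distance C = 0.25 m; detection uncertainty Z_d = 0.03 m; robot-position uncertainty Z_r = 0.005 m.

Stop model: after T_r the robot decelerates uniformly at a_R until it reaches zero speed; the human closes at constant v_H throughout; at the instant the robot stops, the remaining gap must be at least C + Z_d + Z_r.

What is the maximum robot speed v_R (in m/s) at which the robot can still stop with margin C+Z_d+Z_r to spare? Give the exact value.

quadratic (1/5)·v² + (2/25)·v + (-13/400) = 0
  disc = (2/25)² − 4·(1/5)·(-13/400) = 81/2500 ; √disc = 9/50
  v_R = (−(2/25) + 9/50) / (2·(1/5)) = 1/4 m/s
check:
braking lasts T_s = (1/4)/(5/2) = 0.1000 s
robot covers v_R·T_r = 0.2500·0.0800 = 0.0200 m before braking
braking distance = 0.2500²/(2·2.5000) = 0.0125 m
person approaches 0.0000·(0.0800+0.1000) = 0.0000 m
residual clearance needed = 0.2500+0.0300+0.0050 = 0.2850 m
sum ≈ 0.0200+0.0125+0.0000+0.2850 ≈ 0.3175 m = S ✓

v_R_max = 1/4 m/s = 0.2500 m/s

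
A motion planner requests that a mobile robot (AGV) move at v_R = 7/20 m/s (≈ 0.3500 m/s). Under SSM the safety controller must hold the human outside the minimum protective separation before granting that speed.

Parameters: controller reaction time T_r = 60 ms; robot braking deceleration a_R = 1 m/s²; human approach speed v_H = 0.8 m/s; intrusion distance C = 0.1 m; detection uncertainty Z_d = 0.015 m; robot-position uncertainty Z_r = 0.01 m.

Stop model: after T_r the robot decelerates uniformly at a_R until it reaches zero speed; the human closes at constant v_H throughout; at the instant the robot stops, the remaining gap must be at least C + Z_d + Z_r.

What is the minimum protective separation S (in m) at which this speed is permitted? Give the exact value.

braking lasts T_s = (7/20)/1 = 0.3500 s
reaction-phase robot travel = 0.3500·0.0600 = 0.0210 m
robot covers 0.3500·0.3500 − ½·1.0000·0.3500² = 0.0612 m while stopping
human closes 0.8000·0.4100 = 0.3280 m
C+Z_d+Z_r = 0.1000+0.0150+0.0100 = 0.1250 m
S_min ≈ 0.0210+0.0612+0.3280+0.1250  ⇒  S_min = 2141/4000 m

S_min = 2141/4000 m = 0.5353 m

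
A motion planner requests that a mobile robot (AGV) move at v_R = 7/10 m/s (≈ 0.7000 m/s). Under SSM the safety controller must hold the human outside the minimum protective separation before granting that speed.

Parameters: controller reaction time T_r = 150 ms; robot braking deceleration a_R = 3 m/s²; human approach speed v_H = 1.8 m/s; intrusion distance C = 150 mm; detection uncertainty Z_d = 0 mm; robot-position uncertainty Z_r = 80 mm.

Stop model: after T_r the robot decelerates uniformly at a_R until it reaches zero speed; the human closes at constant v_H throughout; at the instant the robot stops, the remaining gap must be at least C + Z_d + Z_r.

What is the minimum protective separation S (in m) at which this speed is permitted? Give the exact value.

T_s = v_R/a_R = (7/10)/3 = 0.2333 s
robot covers v_R·T_r = 0.7000·0.1500 = 0.1050 m before braking
robot under decel: 0.7000²/(2·3.0000) = 0.0817 m
person approaches 1.8000·(0.1500+0.2333) = 0.6900 m
margins: 0.1500+0.0000+0.0800 = 0.2300 m
S_min ≈ 0.1050+0.0817+0.6900+0.2300  ⇒  S_min = 83/75 m

S_min = 83/75 m = 1.1067 m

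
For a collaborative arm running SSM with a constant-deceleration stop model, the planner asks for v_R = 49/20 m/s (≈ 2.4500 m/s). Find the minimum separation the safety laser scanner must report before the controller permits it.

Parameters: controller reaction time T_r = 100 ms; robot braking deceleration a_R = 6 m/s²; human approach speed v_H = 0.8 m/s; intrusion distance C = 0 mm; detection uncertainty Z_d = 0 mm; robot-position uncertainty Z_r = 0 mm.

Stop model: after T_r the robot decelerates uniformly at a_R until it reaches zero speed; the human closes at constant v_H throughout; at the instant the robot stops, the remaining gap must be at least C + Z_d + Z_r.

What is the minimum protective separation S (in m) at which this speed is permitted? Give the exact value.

S_min = 1843/1600 m = 1.1519 m

stop time T_s = (49/20)/6 = 0.4083 s
robot covers v_R·T_r = 2.4500·0.1000 = 0.2450 m before braking
braking distance = 2.4500²/(2·6.0000) = 0.5002 m
human over T_r+T_s: 0.8000·(0.1000+0.4083) = 0.4067 m
C+Z_d+Z_r = 0.0000+0.0000+0.0000 = 0.0000 m
S_min ≈ 0.2450+0.5002+0.4067+0.0000  ⇒  S_min = 1843/1600 m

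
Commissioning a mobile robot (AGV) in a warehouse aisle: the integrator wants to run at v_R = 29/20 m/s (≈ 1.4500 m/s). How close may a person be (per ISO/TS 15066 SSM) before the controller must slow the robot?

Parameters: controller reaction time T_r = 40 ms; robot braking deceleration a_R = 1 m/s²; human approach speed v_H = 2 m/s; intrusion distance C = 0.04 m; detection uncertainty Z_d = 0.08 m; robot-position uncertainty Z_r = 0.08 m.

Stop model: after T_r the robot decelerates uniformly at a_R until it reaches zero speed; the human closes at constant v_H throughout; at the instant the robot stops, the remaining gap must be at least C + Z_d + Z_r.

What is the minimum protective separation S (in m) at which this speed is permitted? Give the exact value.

S_min = 17157/4000 m = 4.2893 m

braking lasts T_s = (29/20)/1 = 1.4500 s
robot in T_r: 1.4500·0.0400 = 0.0580 m
robot covers 1.4500·1.4500 − ½·1.0000·1.4500² = 1.0513 m while stopping
human closes 2.0000·1.4900 = 2.9800 m
margins: 0.0400+0.0800+0.0800 = 0.2000 m
S_min ≈ 0.0580+1.0513+2.9800+0.2000  ⇒  S_min = 17157/4000 m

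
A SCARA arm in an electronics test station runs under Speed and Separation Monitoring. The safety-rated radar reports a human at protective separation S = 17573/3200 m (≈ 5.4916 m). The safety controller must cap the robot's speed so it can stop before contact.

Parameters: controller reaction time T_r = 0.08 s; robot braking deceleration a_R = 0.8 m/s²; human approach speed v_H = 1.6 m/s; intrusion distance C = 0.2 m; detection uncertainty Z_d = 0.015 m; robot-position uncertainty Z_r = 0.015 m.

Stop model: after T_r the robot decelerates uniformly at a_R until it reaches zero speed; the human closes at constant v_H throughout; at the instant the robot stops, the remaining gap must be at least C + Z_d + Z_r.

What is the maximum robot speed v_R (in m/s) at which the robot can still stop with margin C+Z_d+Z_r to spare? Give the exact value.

quadratic (5/8)·v² + (52/25)·v + (-82137/16000) = 0
  disc = (52/25)² − 4·(5/8)·(-82137/16000) = 2745649/160000 ; √disc = 1657/400
  v_R = (−(52/25) + 1657/400) / (2·(5/8)) = 33/20 m/s
check:
T_s = v_R/a_R = (33/20)/(4/5) = 2.0625 s
reaction-phase robot travel = 1.6500·0.0800 = 0.1320 m
robot covers 1.6500·2.0625 − ½·0.8000·2.0625² = 1.7016 m while stopping
human over T_r+T_s: 1.6000·(0.0800+2.0625) = 3.4280 m
margins: 0.2000+0.0150+0.0150 = 0.2300 m
sum ≈ 0.1320+1.7016+3.4280+0.2300 ≈ 5.4916 m = S ✓

v_R_max = 33/20 m/s = 1.6500 m/s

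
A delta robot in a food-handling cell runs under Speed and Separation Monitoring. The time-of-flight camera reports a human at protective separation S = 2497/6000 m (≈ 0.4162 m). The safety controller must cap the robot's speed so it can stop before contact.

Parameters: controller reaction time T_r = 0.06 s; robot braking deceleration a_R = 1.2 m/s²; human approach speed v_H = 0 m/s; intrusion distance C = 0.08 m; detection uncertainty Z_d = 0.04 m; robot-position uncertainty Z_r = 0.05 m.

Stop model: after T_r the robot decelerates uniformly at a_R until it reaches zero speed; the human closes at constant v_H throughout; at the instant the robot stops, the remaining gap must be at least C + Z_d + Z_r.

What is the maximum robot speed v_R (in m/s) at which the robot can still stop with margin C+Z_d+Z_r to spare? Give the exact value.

v_R_max = 7/10 m/s = 0.7000 m/s

quadratic (5/12)·v² + (3/50)·v + (-1477/6000) = 0
  disc = (3/50)² − 4·(5/12)·(-1477/6000) = 37249/90000 ; √disc = 193/300
  v_R = (−(3/50) + 193/300) / (2·(5/12)) = 7/10 m/s
check:
stop time T_s = (7/10)/(6/5) = 0.5833 s
reaction-phase robot travel = 0.7000·0.0600 = 0.0420 m
braking distance = 0.7000²/(2·1.2000) = 0.2042 m
person approaches 0.0000·(0.0600+0.5833) = 0.0000 m
residual clearance needed = 0.0800+0.0400+0.0500 = 0.1700 m
sum ≈ 0.0420+0.2042+0.0000+0.1700 ≈ 0.4162 m = S ✓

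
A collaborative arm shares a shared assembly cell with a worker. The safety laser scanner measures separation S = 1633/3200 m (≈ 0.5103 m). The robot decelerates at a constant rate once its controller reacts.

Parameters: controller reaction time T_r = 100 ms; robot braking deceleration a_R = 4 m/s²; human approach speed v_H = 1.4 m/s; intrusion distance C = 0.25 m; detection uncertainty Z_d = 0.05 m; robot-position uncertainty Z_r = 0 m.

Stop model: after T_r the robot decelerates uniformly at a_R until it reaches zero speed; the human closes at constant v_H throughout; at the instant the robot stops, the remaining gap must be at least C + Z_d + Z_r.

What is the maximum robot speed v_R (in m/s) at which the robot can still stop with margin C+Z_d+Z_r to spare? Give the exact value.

collect terms ⇒ (1/8)·v_R² + (9/20)·v_R + (-9/128) = 0
  disc = (9/20)² − 4·(1/8)·(-9/128) = 1521/6400 ; √disc = 39/80
  v_R = (−(9/20) + 39/80) / (2·(1/8)) = 3/20 m/s
check:
stop time T_s = (3/20)/4 = 0.0375 s
robot in T_r: 0.1500·0.1000 = 0.0150 m
robot under decel: 0.1500²/(2·4.0000) = 0.0028 m
human closes 1.4000·0.1375 = 0.1925 m
residual clearance needed = 0.2500+0.0500+0.0000 = 0.3000 m
sum ≈ 0.0150+0.0028+0.1925+0.3000 ≈ 0.5103 m = S ✓

v_R_max = 3/20 m/s = 0.1500 m/s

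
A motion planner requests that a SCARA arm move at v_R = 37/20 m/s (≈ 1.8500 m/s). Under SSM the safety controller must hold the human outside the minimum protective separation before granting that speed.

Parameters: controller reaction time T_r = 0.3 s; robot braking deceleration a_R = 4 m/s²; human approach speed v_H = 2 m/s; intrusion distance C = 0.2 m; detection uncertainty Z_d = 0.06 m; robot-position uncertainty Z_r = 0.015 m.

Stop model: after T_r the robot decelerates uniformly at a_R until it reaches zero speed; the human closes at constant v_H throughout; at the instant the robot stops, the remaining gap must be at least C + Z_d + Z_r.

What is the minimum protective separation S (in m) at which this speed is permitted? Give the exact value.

S_min = 1781/640 m = 2.7828 m

braking lasts T_s = (37/20)/4 = 0.4625 s
reaction-phase robot travel = 1.8500·0.3000 = 0.5550 m
robot under decel: 1.8500²/(2·4.0000) = 0.4278 m
human over T_r+T_s: 2.0000·(0.3000+0.4625) = 1.5250 m
residual clearance needed = 0.2000+0.0600+0.0150 = 0.2750 m
S_min ≈ 0.5550+0.4278+1.5250+0.2750  ⇒  S_min = 1781/640 m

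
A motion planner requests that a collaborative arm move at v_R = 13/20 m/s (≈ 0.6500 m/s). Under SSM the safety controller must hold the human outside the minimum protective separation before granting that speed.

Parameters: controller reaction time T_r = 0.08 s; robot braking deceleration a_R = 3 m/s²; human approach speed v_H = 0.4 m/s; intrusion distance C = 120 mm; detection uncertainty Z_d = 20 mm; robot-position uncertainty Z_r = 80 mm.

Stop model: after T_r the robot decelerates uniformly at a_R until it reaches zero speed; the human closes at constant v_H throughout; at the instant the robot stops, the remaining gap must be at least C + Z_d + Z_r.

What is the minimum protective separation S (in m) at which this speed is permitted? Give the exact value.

T_s = v_R/a_R = (13/20)/3 = 0.2167 s
robot in T_r: 0.6500·0.0800 = 0.0520 m
robot covers 0.6500·0.2167 − ½·3.0000·0.2167² = 0.0704 m while stopping
human over T_r+T_s: 0.4000·(0.0800+0.2167) = 0.1187 m
margins: 0.1200+0.0200+0.0800 = 0.2200 m
S_min ≈ 0.0520+0.0704+0.1187+0.2200  ⇒  S_min = 5533/12000 m

S_min = 5533/12000 m = 0.4611 m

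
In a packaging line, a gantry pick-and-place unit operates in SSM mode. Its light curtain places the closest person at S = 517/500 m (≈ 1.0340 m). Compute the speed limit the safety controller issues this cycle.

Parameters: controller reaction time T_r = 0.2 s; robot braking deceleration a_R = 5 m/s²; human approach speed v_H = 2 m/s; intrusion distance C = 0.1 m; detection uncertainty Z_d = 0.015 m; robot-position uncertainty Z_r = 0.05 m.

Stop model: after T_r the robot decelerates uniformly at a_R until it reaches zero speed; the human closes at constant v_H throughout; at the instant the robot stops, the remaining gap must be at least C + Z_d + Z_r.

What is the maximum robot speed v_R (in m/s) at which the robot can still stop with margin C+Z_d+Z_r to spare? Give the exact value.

v_R_max = 7/10 m/s = 0.7000 m/s

quadratic (1/10)·v² + (3/5)·v + (-469/1000) = 0
  disc = (3/5)² − 4·(1/10)·(-469/1000) = 1369/2500 ; √disc = 37/50
  v_R = (−(3/5) + 37/50) / (2·(1/10)) = 7/10 m/s
check:
braking lasts T_s = (7/10)/5 = 0.1400 s
robot covers v_R·T_r = 0.7000·0.2000 = 0.1400 m before braking
robot covers 0.7000·0.1400 − ½·5.0000·0.1400² = 0.0490 m while stopping
person approaches 2.0000·(0.2000+0.1400) = 0.6800 m
residual clearance needed = 0.1000+0.0150+0.0500 = 0.1650 m
sum ≈ 0.1400+0.0490+0.6800+0.1650 ≈ 1.0340 m = S ✓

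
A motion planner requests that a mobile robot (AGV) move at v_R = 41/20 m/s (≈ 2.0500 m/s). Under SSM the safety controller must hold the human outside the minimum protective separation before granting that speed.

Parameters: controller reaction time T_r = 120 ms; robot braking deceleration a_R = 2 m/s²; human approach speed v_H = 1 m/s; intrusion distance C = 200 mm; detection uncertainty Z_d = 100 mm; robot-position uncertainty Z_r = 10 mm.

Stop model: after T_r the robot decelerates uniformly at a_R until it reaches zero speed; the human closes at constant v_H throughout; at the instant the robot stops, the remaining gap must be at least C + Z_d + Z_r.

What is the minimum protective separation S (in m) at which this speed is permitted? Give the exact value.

stop time T_s = (41/20)/2 = 1.0250 s
robot in T_r: 2.0500·0.1200 = 0.2460 m
robot covers 2.0500·1.0250 − ½·2.0000·1.0250² = 1.0506 m while stopping
human over T_r+T_s: 1.0000·(0.1200+1.0250) = 1.1450 m
C+Z_d+Z_r = 0.2000+0.1000+0.0100 = 0.3100 m
S_min ≈ 0.2460+1.0506+1.1450+0.3100  ⇒  S_min = 22013/8000 m

S_min = 22013/8000 m = 2.7516 m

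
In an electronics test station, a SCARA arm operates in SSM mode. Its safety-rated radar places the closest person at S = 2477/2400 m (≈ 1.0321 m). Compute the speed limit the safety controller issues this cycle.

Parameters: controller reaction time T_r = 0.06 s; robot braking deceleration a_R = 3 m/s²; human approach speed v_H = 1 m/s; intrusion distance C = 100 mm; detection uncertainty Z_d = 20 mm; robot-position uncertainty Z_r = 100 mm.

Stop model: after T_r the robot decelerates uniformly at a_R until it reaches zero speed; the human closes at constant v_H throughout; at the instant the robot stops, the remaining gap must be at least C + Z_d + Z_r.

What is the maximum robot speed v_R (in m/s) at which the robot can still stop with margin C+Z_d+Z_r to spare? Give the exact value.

at the boundary: (1/6)·v² + (59/150)·v + (-361/480) = 0
  disc = (59/150)² − 4·(1/6)·(-361/480) = 6561/10000 ; √disc = 81/100
  v_R = (−(59/150) + 81/100) / (2·(1/6)) = 5/4 m/s
check:
stop time T_s = (5/4)/3 = 0.4167 s
reaction-phase robot travel = 1.2500·0.0600 = 0.0750 m
robot under decel: 1.2500²/(2·3.0000) = 0.2604 m
person approaches 1.0000·(0.0600+0.4167) = 0.4767 m
margins: 0.1000+0.0200+0.1000 = 0.2200 m
sum ≈ 0.0750+0.2604+0.4767+0.2200 ≈ 1.0321 m = S ✓

v_R_max = 5/4 m/s = 1.2500 m/s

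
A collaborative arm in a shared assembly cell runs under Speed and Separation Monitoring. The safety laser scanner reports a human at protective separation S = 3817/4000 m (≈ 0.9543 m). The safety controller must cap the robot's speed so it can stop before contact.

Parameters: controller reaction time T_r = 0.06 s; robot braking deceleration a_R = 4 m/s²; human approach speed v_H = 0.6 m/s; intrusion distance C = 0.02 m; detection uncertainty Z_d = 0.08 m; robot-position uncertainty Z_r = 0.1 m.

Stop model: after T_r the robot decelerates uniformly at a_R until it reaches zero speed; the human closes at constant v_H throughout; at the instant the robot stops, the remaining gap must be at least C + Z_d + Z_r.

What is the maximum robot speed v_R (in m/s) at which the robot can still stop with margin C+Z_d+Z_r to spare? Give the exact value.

v_R_max = 17/10 m/s = 1.7000 m/s

collect terms ⇒ (1/8)·v_R² + (21/100)·v_R + (-2873/4000) = 0
  disc = (21/100)² − 4·(1/8)·(-2873/4000) = 16129/40000 ; √disc = 127/200
  v_R = (−(21/100) + 127/200) / (2·(1/8)) = 17/10 m/s
check:
T_s = v_R/a_R = (17/10)/4 = 0.4250 s
reaction-phase robot travel = 1.7000·0.0600 = 0.1020 m
robot under decel: 1.7000²/(2·4.0000) = 0.3613 m
person approaches 0.6000·(0.0600+0.4250) = 0.2910 m
margins: 0.0200+0.0800+0.1000 = 0.2000 m
sum ≈ 0.1020+0.3613+0.2910+0.2000 ≈ 0.9543 m = S ✓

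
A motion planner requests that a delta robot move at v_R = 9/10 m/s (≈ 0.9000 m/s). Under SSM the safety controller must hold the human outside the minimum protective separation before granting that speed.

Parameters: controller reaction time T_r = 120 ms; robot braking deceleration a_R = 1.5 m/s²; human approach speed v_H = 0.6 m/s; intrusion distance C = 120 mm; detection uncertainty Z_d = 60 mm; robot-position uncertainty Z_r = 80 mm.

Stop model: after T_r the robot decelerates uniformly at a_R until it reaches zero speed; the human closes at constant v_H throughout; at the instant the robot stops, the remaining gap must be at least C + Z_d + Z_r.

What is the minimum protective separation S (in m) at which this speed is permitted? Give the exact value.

S_min = 107/100 m = 1.0700 m

T_s = v_R/a_R = (9/10)/(3/2) = 0.6000 s
reaction-phase robot travel = 0.9000·0.1200 = 0.1080 m
braking distance = 0.9000²/(2·1.5000) = 0.2700 m
human closes 0.6000·0.7200 = 0.4320 m
margins: 0.1200+0.0600+0.0800 = 0.2600 m
S_min ≈ 0.1080+0.2700+0.4320+0.2600  ⇒  S_min = 107/100 m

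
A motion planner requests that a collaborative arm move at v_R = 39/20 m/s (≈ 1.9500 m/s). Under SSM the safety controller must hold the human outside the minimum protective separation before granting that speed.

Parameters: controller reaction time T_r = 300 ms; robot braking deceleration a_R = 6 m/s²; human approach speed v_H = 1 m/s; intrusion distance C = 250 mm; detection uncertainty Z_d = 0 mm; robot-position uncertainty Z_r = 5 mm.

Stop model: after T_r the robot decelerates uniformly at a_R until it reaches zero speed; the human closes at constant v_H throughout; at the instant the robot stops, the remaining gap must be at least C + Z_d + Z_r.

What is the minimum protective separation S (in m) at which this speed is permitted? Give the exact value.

S_min = 2851/1600 m = 1.7819 m

T_s = v_R/a_R = (39/20)/6 = 0.3250 s
robot covers v_R·T_r = 1.9500·0.3000 = 0.5850 m before braking
braking distance = 1.9500²/(2·6.0000) = 0.3169 m
human over T_r+T_s: 1.0000·(0.3000+0.3250) = 0.6250 m
residual clearance needed = 0.2500+0.0000+0.0050 = 0.2550 m
S_min ≈ 0.5850+0.3169+0.6250+0.2550  ⇒  S_min = 2851/1600 m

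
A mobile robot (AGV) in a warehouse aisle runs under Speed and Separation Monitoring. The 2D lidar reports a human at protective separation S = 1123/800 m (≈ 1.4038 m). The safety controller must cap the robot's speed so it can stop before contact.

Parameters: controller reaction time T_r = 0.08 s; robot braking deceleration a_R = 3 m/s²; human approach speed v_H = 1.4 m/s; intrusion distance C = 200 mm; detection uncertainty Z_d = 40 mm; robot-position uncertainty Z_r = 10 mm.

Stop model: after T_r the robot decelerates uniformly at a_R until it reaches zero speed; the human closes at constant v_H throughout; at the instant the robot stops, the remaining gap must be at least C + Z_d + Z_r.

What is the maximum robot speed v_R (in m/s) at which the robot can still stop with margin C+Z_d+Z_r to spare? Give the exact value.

v_R_max = 27/20 m/s = 1.3500 m/s

collect terms ⇒ (1/6)·v_R² + (41/75)·v_R + (-4167/4000) = 0
  disc = (41/75)² − 4·(1/6)·(-4167/4000) = 89401/90000 ; √disc = 299/300
  v_R = (−(41/75) + 299/300) / (2·(1/6)) = 27/20 m/s
check:
braking lasts T_s = (27/20)/3 = 0.4500 s
robot covers v_R·T_r = 1.3500·0.0800 = 0.1080 m before braking
braking distance = 1.3500²/(2·3.0000) = 0.3038 m
human closes 1.4000·0.5300 = 0.7420 m
residual clearance needed = 0.2000+0.0400+0.0100 = 0.2500 m
sum ≈ 0.1080+0.3038+0.7420+0.2500 ≈ 1.4038 m = S ✓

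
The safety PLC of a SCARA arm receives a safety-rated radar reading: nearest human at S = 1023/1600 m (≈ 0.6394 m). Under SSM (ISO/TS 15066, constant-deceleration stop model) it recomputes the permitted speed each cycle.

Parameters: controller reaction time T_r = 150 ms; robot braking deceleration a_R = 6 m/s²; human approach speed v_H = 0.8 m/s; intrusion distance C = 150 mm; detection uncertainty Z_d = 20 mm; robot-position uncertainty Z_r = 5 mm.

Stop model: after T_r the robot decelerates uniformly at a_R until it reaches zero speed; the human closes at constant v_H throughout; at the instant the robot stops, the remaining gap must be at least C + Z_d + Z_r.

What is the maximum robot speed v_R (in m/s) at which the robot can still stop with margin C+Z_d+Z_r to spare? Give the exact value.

v_R_max = 19/20 m/s = 0.9500 m/s

at the boundary: (1/12)·v² + (17/60)·v + (-551/1600) = 0
  disc = (17/60)² − 4·(1/12)·(-551/1600) = 2809/14400 ; √disc = 53/120
  v_R = (−(17/60) + 53/120) / (2·(1/12)) = 19/20 m/s
check:
braking lasts T_s = (19/20)/6 = 0.1583 s
reaction-phase robot travel = 0.9500·0.1500 = 0.1425 m
braking distance = 0.9500²/(2·6.0000) = 0.0752 m
human over T_r+T_s: 0.8000·(0.1500+0.1583) = 0.2467 m
margins: 0.1500+0.0200+0.0050 = 0.1750 m
sum ≈ 0.1425+0.0752+0.2467+0.1750 ≈ 0.6394 m = S ✓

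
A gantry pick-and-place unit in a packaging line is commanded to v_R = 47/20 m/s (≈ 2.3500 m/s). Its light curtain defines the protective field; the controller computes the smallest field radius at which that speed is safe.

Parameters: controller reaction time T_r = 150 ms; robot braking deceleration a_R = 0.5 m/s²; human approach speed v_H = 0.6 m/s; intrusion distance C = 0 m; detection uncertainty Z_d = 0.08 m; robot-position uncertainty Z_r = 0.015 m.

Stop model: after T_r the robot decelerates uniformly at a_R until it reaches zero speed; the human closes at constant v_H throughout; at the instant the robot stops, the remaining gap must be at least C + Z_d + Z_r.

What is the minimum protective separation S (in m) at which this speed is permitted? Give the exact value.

stop time T_s = (47/20)/(1/2) = 4.7000 s
robot covers v_R·T_r = 2.3500·0.1500 = 0.3525 m before braking
robot covers 2.3500·4.7000 − ½·0.5000·4.7000² = 5.5225 m while stopping
human over T_r+T_s: 0.6000·(0.1500+4.7000) = 2.9100 m
C+Z_d+Z_r = 0.0000+0.0800+0.0150 = 0.0950 m
S_min ≈ 0.3525+5.5225+2.9100+0.0950  ⇒  S_min = 222/25 m

S_min = 222/25 m = 8.8800 m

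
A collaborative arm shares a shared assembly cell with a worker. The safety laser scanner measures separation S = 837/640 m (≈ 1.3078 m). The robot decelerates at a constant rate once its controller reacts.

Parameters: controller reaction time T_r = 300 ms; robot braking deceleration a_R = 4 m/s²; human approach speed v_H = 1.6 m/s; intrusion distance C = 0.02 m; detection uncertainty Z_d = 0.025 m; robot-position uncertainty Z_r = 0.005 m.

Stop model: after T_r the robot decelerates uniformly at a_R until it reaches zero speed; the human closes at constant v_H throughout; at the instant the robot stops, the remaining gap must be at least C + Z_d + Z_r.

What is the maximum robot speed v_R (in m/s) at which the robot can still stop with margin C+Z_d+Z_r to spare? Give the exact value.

v_R_max = 19/20 m/s = 0.9500 m/s

at the boundary: (1/8)·v² + (7/10)·v + (-2489/3200) = 0
  disc = (7/10)² − 4·(1/8)·(-2489/3200) = 225/256 ; √disc = 15/16
  v_R = (−(7/10) + 15/16) / (2·(1/8)) = 19/20 m/s
check:
braking lasts T_s = (19/20)/4 = 0.2375 s
robot covers v_R·T_r = 0.9500·0.3000 = 0.2850 m before braking
braking distance = 0.9500²/(2·4.0000) = 0.1128 m
person approaches 1.6000·(0.3000+0.2375) = 0.8600 m
residual clearance needed = 0.0200+0.0250+0.0050 = 0.0500 m
sum ≈ 0.2850+0.1128+0.8600+0.0500 ≈ 1.3078 m = S ✓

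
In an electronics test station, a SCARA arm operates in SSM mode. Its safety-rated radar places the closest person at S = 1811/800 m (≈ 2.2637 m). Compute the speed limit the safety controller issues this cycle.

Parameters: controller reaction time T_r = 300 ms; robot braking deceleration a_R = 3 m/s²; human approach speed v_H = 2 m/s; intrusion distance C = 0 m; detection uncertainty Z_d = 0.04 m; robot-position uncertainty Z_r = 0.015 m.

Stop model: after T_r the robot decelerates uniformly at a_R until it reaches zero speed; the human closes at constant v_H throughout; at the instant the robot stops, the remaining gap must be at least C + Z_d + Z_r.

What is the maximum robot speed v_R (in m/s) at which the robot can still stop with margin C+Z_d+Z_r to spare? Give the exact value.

quadratic (1/6)·v² + (29/30)·v + (-1287/800) = 0
  disc = (29/30)² − 4·(1/6)·(-1287/800) = 289/144 ; √disc = 17/12
  v_R = (−(29/30) + 17/12) / (2·(1/6)) = 27/20 m/s
check:
braking lasts T_s = (27/20)/3 = 0.4500 s
robot covers v_R·T_r = 1.3500·0.3000 = 0.4050 m before braking
robot covers 1.3500·0.4500 − ½·3.0000·0.4500² = 0.3038 m while stopping
person approaches 2.0000·(0.3000+0.4500) = 1.5000 m
residual clearance needed = 0.0000+0.0400+0.0150 = 0.0550 m
sum ≈ 0.4050+0.3038+1.5000+0.0550 ≈ 2.2637 m = S ✓

v_R_max = 27/20 m/s = 1.3500 m/s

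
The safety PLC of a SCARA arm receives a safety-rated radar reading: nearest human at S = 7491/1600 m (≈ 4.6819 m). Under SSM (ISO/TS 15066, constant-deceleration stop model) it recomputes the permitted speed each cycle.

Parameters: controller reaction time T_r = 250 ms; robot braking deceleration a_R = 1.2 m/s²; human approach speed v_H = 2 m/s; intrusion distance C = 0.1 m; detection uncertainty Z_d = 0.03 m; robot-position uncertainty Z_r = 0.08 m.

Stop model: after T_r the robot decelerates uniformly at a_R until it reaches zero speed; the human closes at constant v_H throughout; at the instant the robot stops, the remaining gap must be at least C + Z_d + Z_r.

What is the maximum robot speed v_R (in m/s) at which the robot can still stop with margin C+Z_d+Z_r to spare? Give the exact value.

v_R_max = 31/20 m/s = 1.5500 m/s

at the boundary: (5/12)·v² + (23/12)·v + (-1271/320) = 0
  disc = (23/12)² − 4·(5/12)·(-1271/320) = 5929/576 ; √disc = 77/24
  v_R = (−(23/12) + 77/24) / (2·(5/12)) = 31/20 m/s
check:
braking lasts T_s = (31/20)/(6/5) = 1.2917 s
reaction-phase robot travel = 1.5500·0.2500 = 0.3875 m
robot under decel: 1.5500²/(2·1.2000) = 1.0010 m
person approaches 2.0000·(0.2500+1.2917) = 3.0833 m
C+Z_d+Z_r = 0.1000+0.0300+0.0800 = 0.2100 m
sum ≈ 0.3875+1.0010+3.0833+0.2100 ≈ 4.6819 m = S ✓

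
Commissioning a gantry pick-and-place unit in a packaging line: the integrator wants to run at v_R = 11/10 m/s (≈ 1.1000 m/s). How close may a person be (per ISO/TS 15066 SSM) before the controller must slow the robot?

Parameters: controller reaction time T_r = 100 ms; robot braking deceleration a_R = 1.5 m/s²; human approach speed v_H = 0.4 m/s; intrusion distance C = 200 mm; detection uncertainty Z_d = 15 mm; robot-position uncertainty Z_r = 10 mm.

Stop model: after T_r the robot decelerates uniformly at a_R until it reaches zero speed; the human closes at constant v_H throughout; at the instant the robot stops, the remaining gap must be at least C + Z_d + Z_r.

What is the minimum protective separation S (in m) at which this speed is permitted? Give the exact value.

S_min = 643/600 m = 1.0717 m

T_s = v_R/a_R = (11/10)/(3/2) = 0.7333 s
reaction-phase robot travel = 1.1000·0.1000 = 0.1100 m
robot under decel: 1.1000²/(2·1.5000) = 0.4033 m
human over T_r+T_s: 0.4000·(0.1000+0.7333) = 0.3333 m
margins: 0.2000+0.0150+0.0100 = 0.2250 m
S_min ≈ 0.1100+0.4033+0.3333+0.2250  ⇒  S_min = 643/600 m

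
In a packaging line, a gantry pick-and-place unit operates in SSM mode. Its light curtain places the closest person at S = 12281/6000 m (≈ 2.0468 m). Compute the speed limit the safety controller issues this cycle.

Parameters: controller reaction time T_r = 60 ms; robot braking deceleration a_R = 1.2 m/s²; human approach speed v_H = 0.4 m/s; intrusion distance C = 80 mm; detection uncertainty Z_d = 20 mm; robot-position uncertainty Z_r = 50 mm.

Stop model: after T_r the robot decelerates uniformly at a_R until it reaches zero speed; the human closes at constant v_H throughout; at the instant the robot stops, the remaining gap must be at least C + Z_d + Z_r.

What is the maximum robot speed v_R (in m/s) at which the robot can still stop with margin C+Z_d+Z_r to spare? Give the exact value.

quadratic (5/12)·v² + (59/150)·v + (-11237/6000) = 0
  disc = (59/150)² − 4·(5/12)·(-11237/6000) = 32761/10000 ; √disc = 181/100
  v_R = (−(59/150) + 181/100) / (2·(5/12)) = 17/10 m/s
check:
braking lasts T_s = (17/10)/(6/5) = 1.4167 s
robot covers v_R·T_r = 1.7000·0.0600 = 0.1020 m before braking
robot under decel: 1.7000²/(2·1.2000) = 1.2042 m
human closes 0.4000·1.4767 = 0.5907 m
margins: 0.0800+0.0200+0.0500 = 0.1500 m
sum ≈ 0.1020+1.2042+0.5907+0.1500 ≈ 2.0468 m = S ✓

v_R_max = 17/10 m/s = 1.7000 m/s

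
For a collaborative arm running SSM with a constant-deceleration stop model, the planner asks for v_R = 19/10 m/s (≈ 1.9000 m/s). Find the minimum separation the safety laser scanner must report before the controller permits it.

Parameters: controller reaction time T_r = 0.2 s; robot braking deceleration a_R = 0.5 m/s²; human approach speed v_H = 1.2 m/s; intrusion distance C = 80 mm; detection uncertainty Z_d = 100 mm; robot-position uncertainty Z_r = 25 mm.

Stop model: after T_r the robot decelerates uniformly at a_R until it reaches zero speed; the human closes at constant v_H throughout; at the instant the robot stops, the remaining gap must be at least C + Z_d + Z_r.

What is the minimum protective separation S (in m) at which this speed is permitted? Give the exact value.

S_min = 1799/200 m = 8.9950 m

braking lasts T_s = (19/10)/(1/2) = 3.8000 s
reaction-phase robot travel = 1.9000·0.2000 = 0.3800 m
robot under decel: 1.9000²/(2·0.5000) = 3.6100 m
human closes 1.2000·4.0000 = 4.8000 m
C+Z_d+Z_r = 0.0800+0.1000+0.0250 = 0.2050 m
S_min ≈ 0.3800+3.6100+4.8000+0.2050  ⇒  S_min = 1799/200 m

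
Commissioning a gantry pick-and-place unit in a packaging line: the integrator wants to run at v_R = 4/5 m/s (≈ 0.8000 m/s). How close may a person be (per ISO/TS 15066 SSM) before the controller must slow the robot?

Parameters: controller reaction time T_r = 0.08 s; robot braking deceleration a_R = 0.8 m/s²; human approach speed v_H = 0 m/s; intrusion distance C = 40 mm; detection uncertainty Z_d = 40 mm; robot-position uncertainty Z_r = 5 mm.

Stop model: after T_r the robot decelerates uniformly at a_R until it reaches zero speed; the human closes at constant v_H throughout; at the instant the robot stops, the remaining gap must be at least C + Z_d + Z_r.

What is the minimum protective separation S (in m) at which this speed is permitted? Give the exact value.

S_min = 549/1000 m = 0.5490 m

T_s = v_R/a_R = (4/5)/(4/5) = 1.0000 s
robot in T_r: 0.8000·0.0800 = 0.0640 m
robot covers 0.8000·1.0000 − ½·0.8000·1.0000² = 0.4000 m while stopping
person approaches 0.0000·(0.0800+1.0000) = 0.0000 m
C+Z_d+Z_r = 0.0400+0.0400+0.0050 = 0.0850 m
S_min ≈ 0.0640+0.4000+0.0000+0.0850  ⇒  S_min = 549/1000 m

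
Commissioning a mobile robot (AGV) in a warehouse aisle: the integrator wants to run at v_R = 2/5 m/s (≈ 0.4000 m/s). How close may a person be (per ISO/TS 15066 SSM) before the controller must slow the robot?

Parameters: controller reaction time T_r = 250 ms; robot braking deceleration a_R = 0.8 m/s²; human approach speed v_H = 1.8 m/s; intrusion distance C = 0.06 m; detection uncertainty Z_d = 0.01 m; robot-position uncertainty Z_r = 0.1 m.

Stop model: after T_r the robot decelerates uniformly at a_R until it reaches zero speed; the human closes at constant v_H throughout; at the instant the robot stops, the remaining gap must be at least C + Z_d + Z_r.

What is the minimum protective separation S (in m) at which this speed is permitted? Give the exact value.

S_min = 43/25 m = 1.7200 m

stop time T_s = (2/5)/(4/5) = 0.5000 s
robot covers v_R·T_r = 0.4000·0.2500 = 0.1000 m before braking
robot under decel: 0.4000²/(2·0.8000) = 0.1000 m
person approaches 1.8000·(0.2500+0.5000) = 1.3500 m
margins: 0.0600+0.0100+0.1000 = 0.1700 m
S_min ≈ 0.1000+0.1000+1.3500+0.1700  ⇒  S_min = 43/25 m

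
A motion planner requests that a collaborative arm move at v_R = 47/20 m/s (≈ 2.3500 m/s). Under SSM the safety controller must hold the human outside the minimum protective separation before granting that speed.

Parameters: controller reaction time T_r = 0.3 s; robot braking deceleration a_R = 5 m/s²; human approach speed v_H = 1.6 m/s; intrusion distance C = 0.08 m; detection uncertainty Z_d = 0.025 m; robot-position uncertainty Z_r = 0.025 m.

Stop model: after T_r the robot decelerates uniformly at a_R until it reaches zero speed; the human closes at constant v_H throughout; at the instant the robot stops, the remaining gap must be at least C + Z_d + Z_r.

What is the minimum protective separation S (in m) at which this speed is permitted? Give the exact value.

S_min = 10477/4000 m = 2.6193 m

T_s = v_R/a_R = (47/20)/5 = 0.4700 s
robot covers v_R·T_r = 2.3500·0.3000 = 0.7050 m before braking
braking distance = 2.3500²/(2·5.0000) = 0.5523 m
human over T_r+T_s: 1.6000·(0.3000+0.4700) = 1.2320 m
margins: 0.0800+0.0250+0.0250 = 0.1300 m
S_min ≈ 0.7050+0.5523+1.2320+0.1300  ⇒  S_min = 10477/4000 m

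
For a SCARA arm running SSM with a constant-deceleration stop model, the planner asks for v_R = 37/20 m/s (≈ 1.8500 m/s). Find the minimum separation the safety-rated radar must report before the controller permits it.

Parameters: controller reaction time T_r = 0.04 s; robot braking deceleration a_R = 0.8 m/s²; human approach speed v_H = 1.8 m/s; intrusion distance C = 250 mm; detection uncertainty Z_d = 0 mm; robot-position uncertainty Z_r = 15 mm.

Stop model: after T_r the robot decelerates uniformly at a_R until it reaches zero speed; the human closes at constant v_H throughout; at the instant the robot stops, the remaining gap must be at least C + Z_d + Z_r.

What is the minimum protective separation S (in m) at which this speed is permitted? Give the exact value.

S_min = 107401/16000 m = 6.7126 m

T_s = v_R/a_R = (37/20)/(4/5) = 2.3125 s
robot covers v_R·T_r = 1.8500·0.0400 = 0.0740 m before braking
robot covers 1.8500·2.3125 − ½·0.8000·2.3125² = 2.1391 m while stopping
human over T_r+T_s: 1.8000·(0.0400+2.3125) = 4.2345 m
residual clearance needed = 0.2500+0.0000+0.0150 = 0.2650 m
S_min ≈ 0.0740+2.1391+4.2345+0.2650  ⇒  S_min = 107401/16000 m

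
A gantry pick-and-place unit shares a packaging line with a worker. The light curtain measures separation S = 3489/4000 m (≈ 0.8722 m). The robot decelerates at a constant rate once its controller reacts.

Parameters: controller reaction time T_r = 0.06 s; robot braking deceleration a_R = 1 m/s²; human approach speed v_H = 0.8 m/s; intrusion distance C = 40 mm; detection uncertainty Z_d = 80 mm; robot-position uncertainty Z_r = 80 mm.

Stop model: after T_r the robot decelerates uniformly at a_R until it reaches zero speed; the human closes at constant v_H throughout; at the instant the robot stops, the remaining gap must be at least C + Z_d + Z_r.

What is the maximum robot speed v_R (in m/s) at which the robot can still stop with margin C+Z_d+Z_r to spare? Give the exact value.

v_R_max = 11/20 m/s = 0.5500 m/s

quadratic (1/2)·v² + (43/50)·v + (-2497/4000) = 0
  disc = (43/50)² − 4·(1/2)·(-2497/4000) = 19881/10000 ; √disc = 141/100
  v_R = (−(43/50) + 141/100) / (2·(1/2)) = 11/20 m/s
check:
braking lasts T_s = (11/20)/1 = 0.5500 s
robot covers v_R·T_r = 0.5500·0.0600 = 0.0330 m before braking
braking distance = 0.5500²/(2·1.0000) = 0.1512 m
human closes 0.8000·0.6100 = 0.4880 m
margins: 0.0400+0.0800+0.0800 = 0.2000 m
sum ≈ 0.0330+0.1512+0.4880+0.2000 ≈ 0.8722 m = S ✓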